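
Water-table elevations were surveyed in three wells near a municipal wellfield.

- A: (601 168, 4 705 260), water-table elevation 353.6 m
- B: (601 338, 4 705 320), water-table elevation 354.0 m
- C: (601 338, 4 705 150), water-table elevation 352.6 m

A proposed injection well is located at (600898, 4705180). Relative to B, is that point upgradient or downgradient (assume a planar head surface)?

downgradient

Three-point gradient (reference A): Δ to B = (170, 60, +0.4), Δ to C = (170, -110, -1.0).
∂h/∂x = -0.0005536, ∂h/∂y = +0.008235 (det = -28900).
Head at (600898, 4705180) = 353.6 + (-0.0005536)·(-270) + (+0.008235)·(-80) = 353.09 m.
That is lower than the 354.0 m at B, so the point is downgradient.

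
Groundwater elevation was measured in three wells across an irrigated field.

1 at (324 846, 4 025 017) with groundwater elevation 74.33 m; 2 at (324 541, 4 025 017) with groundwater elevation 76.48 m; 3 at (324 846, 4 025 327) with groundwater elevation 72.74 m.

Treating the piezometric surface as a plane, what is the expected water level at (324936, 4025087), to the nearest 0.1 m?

∂h/∂x = (76.48 − 74.33) / (324541 − 324846) = -0.007049
∂h/∂y = (72.74 − 74.33) / (4025327 − 4025017) = -0.005129
h(324936, 4025087) = 74.33 + (-0.007049)·(90) + (-0.005129)·(70) = 74.33 -0.634 -0.359 = 73.337 m.

73.3 m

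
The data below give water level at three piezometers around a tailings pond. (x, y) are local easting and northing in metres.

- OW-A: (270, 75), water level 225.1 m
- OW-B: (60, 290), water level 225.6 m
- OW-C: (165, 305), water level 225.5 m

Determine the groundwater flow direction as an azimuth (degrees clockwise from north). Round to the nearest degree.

137°

Three-point gradient (reference OW-A): Δ to OW-B = (-210, 215, +0.5), Δ to OW-C = (-105, 230, +0.4).
∂h/∂x = -0.001127, ∂h/∂y = +0.001224 (det = -25725).
Flow direction (−∇h) has components (+0.001127 E, -0.001224 N).
Azimuth = atan2(E, N) = atan2(+0.001127, -0.001224) = 137.4° ≈ 137°.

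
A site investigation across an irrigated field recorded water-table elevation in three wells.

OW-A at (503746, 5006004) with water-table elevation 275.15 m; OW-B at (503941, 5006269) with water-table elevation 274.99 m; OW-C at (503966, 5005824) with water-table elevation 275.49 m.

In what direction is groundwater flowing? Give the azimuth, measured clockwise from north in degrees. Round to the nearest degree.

Taking OW-A as reference: OW-B−OW-A = (195, 265, -0.16); OW-C−OW-A = (220, -180, +0.34).
Determinant of the coordinate differences = 195·(-180) − 220·265 = -93400.
∂h/∂x = [(-0.16)·(-180) − (+0.34)·265] / -93400 = +0.0006563
∂h/∂y = [195·(+0.34) − 220·(-0.16)] / -93400 = -0.001087
Flow direction (−∇h) has components (-0.0006563 E, +0.001087 N).
Azimuth = atan2(E, N) = atan2(-0.0006563, +0.001087) = 328.9° ≈ 329°.

329°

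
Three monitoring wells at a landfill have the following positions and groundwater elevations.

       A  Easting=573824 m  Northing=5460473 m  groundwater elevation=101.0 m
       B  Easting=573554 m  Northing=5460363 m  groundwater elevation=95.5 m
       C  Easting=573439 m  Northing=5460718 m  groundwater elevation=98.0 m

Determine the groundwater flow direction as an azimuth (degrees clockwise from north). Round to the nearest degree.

232°

Taking A as reference: B−A = (-270, -110, -5.5); C−A = (-385, 245, -3.0).
Solve a·Δx + b·Δy = Δh: det = (-270)·245 − (-385)·(-110) = -108500.
∂h/∂x = [(-5.5)·245 − (-3.0)·(-110)] / -108500 = +0.01546
∂h/∂y = [(-270)·(-3.0) − (-385)·(-5.5)] / -108500 = +0.01205
Flow direction (−∇h) has components (-0.01546 E, -0.01205 N).
Azimuth = atan2(E, N) = atan2(-0.01546, -0.01205) = 232.1° ≈ 232°.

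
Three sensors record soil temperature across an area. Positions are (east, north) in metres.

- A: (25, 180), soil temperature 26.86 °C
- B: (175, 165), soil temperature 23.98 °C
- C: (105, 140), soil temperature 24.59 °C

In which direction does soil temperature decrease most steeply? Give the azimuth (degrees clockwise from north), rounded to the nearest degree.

144°

Differences from A: to B (Δx, Δy, Δh) = (150, -15, -2.88); to C = (80, -40, -2.27).
Determinant of the coordinate differences = 150·(-40) − 80·(-15) = -4800.
∂T/∂x = [(-2.88)·(-40) − (-2.27)·(-15)] / -4800 = -0.01691
∂T/∂y = [150·(-2.27) − 80·(-2.88)] / -4800 = +0.02294
Steepest decrease is along −∇f: components (+0.01691 E, -0.02294 N).
Azimuth = atan2(+0.01691, -0.02294) = 143.6° ≈ 144°.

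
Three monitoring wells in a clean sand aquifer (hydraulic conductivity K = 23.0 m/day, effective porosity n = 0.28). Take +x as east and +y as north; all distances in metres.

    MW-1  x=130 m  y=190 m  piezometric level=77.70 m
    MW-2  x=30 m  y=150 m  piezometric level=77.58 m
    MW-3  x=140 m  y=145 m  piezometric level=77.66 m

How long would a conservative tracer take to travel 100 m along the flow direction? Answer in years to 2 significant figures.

2.5 years

With h = a·x + b·y + c and MW-1 as origin, the differences give:
  (-100)·a + (-40)·b = -0.12
  10·a + (-45)·b = -0.04
Eliminate b (×(-45) and ×(-40), subtract): 4900·a = 3.800 → a = ∂h/∂x = +0.0007755
Back-substitute: b = ∂h/∂y = +0.001061.
|∇h| = √(0.0007755² + 0.001061²) = 0.001314
Seepage velocity v = K·i/n = 23.0 × 0.001314 / 0.28 = 0.1079 m/day.
t = 100 / 0.1079 = 926.8 days = 2.54 years.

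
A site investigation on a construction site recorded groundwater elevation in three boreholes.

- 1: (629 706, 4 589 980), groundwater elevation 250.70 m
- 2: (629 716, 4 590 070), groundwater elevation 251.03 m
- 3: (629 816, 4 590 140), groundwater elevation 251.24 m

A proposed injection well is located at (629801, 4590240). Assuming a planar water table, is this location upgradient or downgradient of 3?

With h = a·x + b·y + c and 1 as origin, the differences give:
  10·a + 90·b = +0.33
  110·a + 160·b = +0.54
Eliminate b (×160 and ×90, subtract): -8300·a = 4.200 → a = ∂h/∂x = -0.0005060
Back-substitute: b = ∂h/∂y = +0.003723.
Head at (629801, 4590240) = 250.70 + (-0.0005060)·(95) + (+0.003723)·(260) = 251.62 m.
That is higher than the 251.24 m at 3, so the point is upgradient.

upgradient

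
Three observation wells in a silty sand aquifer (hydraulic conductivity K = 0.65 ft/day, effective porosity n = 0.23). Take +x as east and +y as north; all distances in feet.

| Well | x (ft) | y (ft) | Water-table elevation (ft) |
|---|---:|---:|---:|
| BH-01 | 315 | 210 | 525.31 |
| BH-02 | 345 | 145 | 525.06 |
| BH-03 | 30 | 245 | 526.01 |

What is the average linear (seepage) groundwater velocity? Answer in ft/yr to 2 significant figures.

3.7 ft/yr

With h = a·x + b·y + c and BH-01 as origin, the differences give:
  30·a + (-65)·b = -0.25
  (-285)·a + 35·b = +0.70
Eliminate b (×35 and ×(-65), subtract): -17475·a = 36.750 → a = ∂h/∂x = -0.002103
Back-substitute: b = ∂h/∂y = +0.002876.
|∇h| = √(-0.002103² + 0.002876²) = 0.003563
Seepage velocity v = K·i/n = 0.65 × 0.003563 / 0.23 = 0.01007 ft/day = 3.678 ft/yr.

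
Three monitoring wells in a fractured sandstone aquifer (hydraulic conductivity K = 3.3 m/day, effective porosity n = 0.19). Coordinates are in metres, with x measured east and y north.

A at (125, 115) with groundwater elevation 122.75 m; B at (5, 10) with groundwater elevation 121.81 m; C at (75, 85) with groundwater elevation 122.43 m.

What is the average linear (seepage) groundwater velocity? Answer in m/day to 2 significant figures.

With h = a·x + b·y + c and A as origin, the differences give:
  (-120)·a + (-105)·b = -0.94
  (-50)·a + (-30)·b = -0.32
Eliminate b (×(-30) and ×(-105), subtract): -1650·a = -5.400 → a = ∂h/∂x = +0.003273
Back-substitute: b = ∂h/∂y = +0.005212.
|∇h| = √(0.003273² + 0.005212²) = 0.006154
Seepage velocity v = K·i/n = 3.3 × 0.006154 / 0.19 = 0.1069 m/day.

0.11 m/day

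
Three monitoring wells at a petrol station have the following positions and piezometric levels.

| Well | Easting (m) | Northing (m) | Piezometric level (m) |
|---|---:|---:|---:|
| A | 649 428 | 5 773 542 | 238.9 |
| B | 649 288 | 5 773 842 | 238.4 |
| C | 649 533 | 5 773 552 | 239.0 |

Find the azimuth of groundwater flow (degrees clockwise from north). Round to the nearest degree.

318°

Differences from A: to B (Δx, Δy, Δh) = (-140, 300, -0.5); to C = (105, 10, +0.1).
Determinant of the coordinate differences = (-140)·10 − 105·300 = -32900.
∂h/∂x = [(-0.5)·10 − (+0.1)·300] / -32900 = +0.001064
∂h/∂y = [(-140)·(+0.1) − 105·(-0.5)] / -32900 = -0.001170
Flow direction (−∇h) has components (-0.001064 E, +0.001170 N).
Azimuth = atan2(E, N) = atan2(-0.001064, +0.001170) = 317.7° ≈ 318°.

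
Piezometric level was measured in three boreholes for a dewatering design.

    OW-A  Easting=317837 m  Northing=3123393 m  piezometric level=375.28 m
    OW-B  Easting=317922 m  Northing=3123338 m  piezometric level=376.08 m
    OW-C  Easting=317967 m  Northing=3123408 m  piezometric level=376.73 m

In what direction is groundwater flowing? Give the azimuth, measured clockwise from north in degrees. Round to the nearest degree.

Taking OW-A as reference: OW-B−OW-A = (85, -55, +0.80); OW-C−OW-A = (130, 15, +1.45).
Determinant of the coordinate differences = 85·15 − 130·(-55) = 8425.
∂h/∂x = [(+0.80)·15 − (+1.45)·(-55)] / 8425 = +0.01089
∂h/∂y = [85·(+1.45) − 130·(+0.80)] / 8425 = +0.002285
Flow direction (−∇h) has components (-0.01089 E, -0.002285 N).
Azimuth = atan2(E, N) = atan2(-0.01089, -0.002285) = 258.2° ≈ 258°.

258°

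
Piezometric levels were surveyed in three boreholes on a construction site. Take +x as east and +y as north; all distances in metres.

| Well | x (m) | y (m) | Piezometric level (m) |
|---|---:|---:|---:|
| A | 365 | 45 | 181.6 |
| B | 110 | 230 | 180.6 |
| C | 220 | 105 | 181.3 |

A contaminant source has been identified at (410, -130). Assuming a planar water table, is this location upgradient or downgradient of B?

upgradient

Taking A as reference: B−A = (-255, 185, -1.0); C−A = (-145, 60, -0.3).
Solve a·Δx + b·Δy = Δh: det = (-255)·60 − (-145)·185 = 11525.
∂h/∂x = [(-1.0)·60 − (-0.3)·185] / 11525 = -0.0003905
∂h/∂y = [(-255)·(-0.3) − (-145)·(-1.0)] / 11525 = -0.005944
Head at (410, -130) = 181.6 + (-0.0003905)·(45) + (-0.005944)·(-175) = 182.62 m.
That is higher than the 180.6 m at B, so the point is upgradient.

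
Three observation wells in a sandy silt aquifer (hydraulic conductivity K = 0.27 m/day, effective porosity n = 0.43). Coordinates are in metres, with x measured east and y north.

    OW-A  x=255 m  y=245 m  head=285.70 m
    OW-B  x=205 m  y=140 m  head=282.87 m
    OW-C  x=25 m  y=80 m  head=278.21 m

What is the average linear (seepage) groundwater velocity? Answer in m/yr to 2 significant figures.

6.1 m/yr

With h = a·x + b·y + c and OW-A as origin, the differences give:
  (-50)·a + (-105)·b = -2.83
  (-230)·a + (-165)·b = -7.49
Eliminate b (×(-165) and ×(-105), subtract): -15900·a = -319.500 → a = ∂h/∂x = +0.02009
Back-substitute: b = ∂h/∂y = +0.01738.
|∇h| = √(0.02009² + 0.01738²) = 0.02656
Seepage velocity v = K·i/n = 0.27 × 0.02656 / 0.43 = 0.01668 m/day = 6.092 m/yr.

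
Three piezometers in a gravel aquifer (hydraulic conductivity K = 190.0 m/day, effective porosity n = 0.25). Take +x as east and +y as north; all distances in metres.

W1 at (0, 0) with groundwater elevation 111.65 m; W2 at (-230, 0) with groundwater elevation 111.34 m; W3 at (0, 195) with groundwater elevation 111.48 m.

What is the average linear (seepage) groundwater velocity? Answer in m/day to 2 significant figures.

1.2 m/day

∂h/∂x = (111.34 − 111.65) / (-230 − 0) = +0.001348
∂h/∂y = (111.48 − 111.65) / (195 − 0) = -0.0008718
|∇h| = √(0.001348² + -0.0008718²) = 0.001605
Seepage velocity v = K·i/n = 190.0 × 0.001605 / 0.25 = 1.22 m/day.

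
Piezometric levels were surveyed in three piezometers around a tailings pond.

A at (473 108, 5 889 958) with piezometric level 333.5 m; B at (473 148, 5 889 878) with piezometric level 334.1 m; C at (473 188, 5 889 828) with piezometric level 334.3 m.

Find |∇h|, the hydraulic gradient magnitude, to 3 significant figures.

0.0177

Taking A as reference: B−A = (40, -80, +0.6); C−A = (80, -130, +0.8).
Solve a·Δx + b·Δy = Δh: det = 40·(-130) − 80·(-80) = 1200.
∂h/∂x = [(+0.6)·(-130) − (+0.8)·(-80)] / 1200 = -0.01167
∂h/∂y = [40·(+0.8) − 80·(+0.6)] / 1200 = -0.01333
|∇h| = √(-0.01167² + -0.01333²) = 0.01772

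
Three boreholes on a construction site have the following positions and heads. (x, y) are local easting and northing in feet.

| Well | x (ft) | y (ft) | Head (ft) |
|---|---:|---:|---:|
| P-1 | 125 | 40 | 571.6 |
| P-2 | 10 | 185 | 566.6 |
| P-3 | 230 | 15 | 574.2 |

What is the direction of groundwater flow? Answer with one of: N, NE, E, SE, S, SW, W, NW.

Taking P-1 as reference: P-2−P-1 = (-115, 145, -5.0); P-3−P-1 = (105, -25, +2.6).
Solve a·Δx + b·Δy = Δh: det = (-115)·(-25) − 105·145 = -12350.
∂h/∂x = [(-5.0)·(-25) − (+2.6)·145] / -12350 = +0.02040
∂h/∂y = [(-115)·(+2.6) − 105·(-5.0)] / -12350 = -0.01830
Flow = −∇h = (-0.02040 east, +0.01830 north), which points northwest.

NW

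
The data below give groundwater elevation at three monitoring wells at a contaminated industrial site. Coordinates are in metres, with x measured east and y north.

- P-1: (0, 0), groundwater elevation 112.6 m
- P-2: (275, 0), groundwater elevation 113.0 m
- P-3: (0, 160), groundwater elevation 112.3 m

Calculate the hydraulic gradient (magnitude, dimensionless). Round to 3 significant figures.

0.00237

∂h/∂x = (113.0 − 112.6) / (275 − 0) = +0.001455
∂h/∂y = (112.3 − 112.6) / (160 − 0) = -0.001875
|∇h| = √(0.001455² + -0.001875²) = 0.002373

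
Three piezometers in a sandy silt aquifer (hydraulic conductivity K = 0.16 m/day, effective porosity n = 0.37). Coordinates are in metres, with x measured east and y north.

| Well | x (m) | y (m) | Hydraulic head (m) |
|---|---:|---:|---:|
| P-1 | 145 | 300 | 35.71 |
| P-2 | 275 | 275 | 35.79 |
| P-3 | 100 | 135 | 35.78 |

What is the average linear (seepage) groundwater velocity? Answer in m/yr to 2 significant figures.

Differences from P-1: to P-2 (Δx, Δy, Δh) = (130, -25, +0.08); to P-3 = (-45, -165, +0.07).
Determinant of the coordinate differences = 130·(-165) − (-45)·(-25) = -22575.
∂h/∂x = [(+0.08)·(-165) − (+0.07)·(-25)] / -22575 = +0.0005072
∂h/∂y = [130·(+0.07) − (-45)·(+0.08)] / -22575 = -0.0005626
|∇h| = √(0.0005072² + -0.0005626²) = 0.0007575
Seepage velocity v = K·i/n = 0.16 × 0.0007575 / 0.37 = 0.0003276 m/day = 0.1197 m/yr.

0.12 m/yr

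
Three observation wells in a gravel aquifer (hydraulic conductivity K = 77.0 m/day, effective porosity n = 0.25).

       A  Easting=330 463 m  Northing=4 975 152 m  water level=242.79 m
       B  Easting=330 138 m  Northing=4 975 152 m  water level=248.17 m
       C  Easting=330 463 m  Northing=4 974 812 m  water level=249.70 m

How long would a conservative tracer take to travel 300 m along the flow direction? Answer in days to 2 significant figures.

37 days

∂h/∂x = (248.17 − 242.79) / (330138 − 330463) = -0.01655
∂h/∂y = (249.70 − 242.79) / (4974812 − 4975152) = -0.02032
|∇h| = √(-0.01655² + -0.02032²) = 0.02621
Seepage velocity v = K·i/n = 77.0 × 0.02621 / 0.25 = 8.073 m/day.
t = 300 / 8.073 = 37.16 days.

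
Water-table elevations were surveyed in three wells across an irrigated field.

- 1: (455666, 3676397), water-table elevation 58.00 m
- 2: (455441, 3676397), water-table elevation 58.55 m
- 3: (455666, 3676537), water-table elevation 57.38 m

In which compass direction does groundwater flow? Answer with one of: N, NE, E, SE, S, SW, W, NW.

∂h/∂x = (58.55 − 58.00) / (455441 − 455666) = -0.002444
∂h/∂y = (57.38 − 58.00) / (3676537 − 3676397) = -0.004429
Flow = −∇h = (+0.002444 east, +0.004429 north), which points northeast.

NE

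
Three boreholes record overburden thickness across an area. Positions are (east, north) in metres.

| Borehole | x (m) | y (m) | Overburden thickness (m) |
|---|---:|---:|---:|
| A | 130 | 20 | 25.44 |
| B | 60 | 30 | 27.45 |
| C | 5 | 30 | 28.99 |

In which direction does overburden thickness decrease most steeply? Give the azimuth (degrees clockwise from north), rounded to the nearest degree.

100°

Taking A as reference: B−A = (-70, 10, +2.01); C−A = (-125, 10, +3.55).
Solve a·Δx + b·Δy = Δd: det = (-70)·10 − (-125)·10 = 550.
∂d/∂x = [(+2.01)·10 − (+3.55)·10] / 550 = -0.02800
∂d/∂y = [(-70)·(+3.55) − (-125)·(+2.01)] / 550 = +0.005000
Steepest decrease is along −∇f: components (+0.02800 E, -0.005000 N).
Azimuth = atan2(+0.02800, -0.005000) = 100.1° ≈ 100°.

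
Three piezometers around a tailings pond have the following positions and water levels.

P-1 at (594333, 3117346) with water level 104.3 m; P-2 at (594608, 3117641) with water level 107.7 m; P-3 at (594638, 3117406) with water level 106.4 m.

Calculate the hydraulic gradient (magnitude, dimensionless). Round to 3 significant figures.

0.00843

Differences from P-1: to P-2 (Δx, Δy, Δh) = (275, 295, +3.4); to P-3 = (305, 60, +2.1).
Solve a·Δx + b·Δy = Δh: det = 275·60 − 305·295 = -73475.
∂h/∂x = [(+3.4)·60 − (+2.1)·295] / -73475 = +0.005655
∂h/∂y = [275·(+2.1) − 305·(+3.4)] / -73475 = +0.006254
|∇h| = √(0.005655² + 0.006254²) = 0.008432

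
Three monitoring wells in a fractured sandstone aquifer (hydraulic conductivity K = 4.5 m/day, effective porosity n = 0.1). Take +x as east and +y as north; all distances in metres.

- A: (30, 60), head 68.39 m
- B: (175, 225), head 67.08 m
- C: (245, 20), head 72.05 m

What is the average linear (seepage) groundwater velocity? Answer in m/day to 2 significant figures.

1.1 m/day

Taking A as reference: B−A = (145, 165, -1.31); C−A = (215, -40, +3.66).
Solve a·Δx + b·Δy = Δh: det = 145·(-40) − 215·165 = -41275.
∂h/∂x = [(-1.31)·(-40) − (+3.66)·165] / -41275 = +0.01336
∂h/∂y = [145·(+3.66) − 215·(-1.31)] / -41275 = -0.01968
|∇h| = √(0.01336² + -0.01968²) = 0.02379
Seepage velocity v = K·i/n = 4.5 × 0.02379 / 0.1 = 1.071 m/day.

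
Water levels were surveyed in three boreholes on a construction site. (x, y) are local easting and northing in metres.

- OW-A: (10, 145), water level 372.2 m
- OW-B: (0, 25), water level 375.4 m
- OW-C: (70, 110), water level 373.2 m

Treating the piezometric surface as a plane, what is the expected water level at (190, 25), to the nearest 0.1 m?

375.6 m

Three-point gradient (reference OW-A): Δ to OW-B = (-10, -120, +3.2), Δ to OW-C = (60, -35, +1.0).
∂h/∂x = +0.001060, ∂h/∂y = -0.02675 (det = 7550).
h(190, 25) = 372.2 + (+0.001060)·(180) + (-0.02675)·(-120) = 372.2 +0.191 +3.211 = 375.601 m.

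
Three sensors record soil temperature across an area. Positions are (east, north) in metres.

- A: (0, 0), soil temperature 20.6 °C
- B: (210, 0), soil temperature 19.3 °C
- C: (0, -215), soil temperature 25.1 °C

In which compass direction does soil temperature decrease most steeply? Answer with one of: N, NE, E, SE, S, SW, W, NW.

∂T/∂x = (19.3 − 20.6) / (210 − 0) = -0.006190
∂T/∂y = (25.1 − 20.6) / (-215 − 0) = -0.02093
Steepest decrease is along −∇f = (+0.006190 E, +0.02093 N) → north.

N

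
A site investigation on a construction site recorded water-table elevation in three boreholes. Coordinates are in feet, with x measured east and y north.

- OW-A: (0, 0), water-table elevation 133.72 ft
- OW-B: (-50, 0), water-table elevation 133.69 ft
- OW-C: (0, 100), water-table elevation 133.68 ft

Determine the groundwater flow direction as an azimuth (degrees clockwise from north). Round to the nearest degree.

∂h/∂x = (133.69 − 133.72) / (-50 − 0) = +0.0006000
∂h/∂y = (133.68 − 133.72) / (100 − 0) = -0.0004000
Flow direction (−∇h) has components (-0.0006000 E, +0.0004000 N).
Azimuth = atan2(E, N) = atan2(-0.0006000, +0.0004000) = 303.7° ≈ 304°.

304°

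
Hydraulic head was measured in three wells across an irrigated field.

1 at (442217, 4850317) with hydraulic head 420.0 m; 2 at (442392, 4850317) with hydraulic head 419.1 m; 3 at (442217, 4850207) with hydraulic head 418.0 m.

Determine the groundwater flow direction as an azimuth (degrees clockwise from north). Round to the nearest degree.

164°

∂h/∂x = (419.1 − 420.0) / (442392 − 442217) = -0.005143
∂h/∂y = (418.0 − 420.0) / (4850207 − 4850317) = +0.01818
Flow direction (−∇h) has components (+0.005143 E, -0.01818 N).
Azimuth = atan2(E, N) = atan2(+0.005143, -0.01818) = 164.2° ≈ 164°.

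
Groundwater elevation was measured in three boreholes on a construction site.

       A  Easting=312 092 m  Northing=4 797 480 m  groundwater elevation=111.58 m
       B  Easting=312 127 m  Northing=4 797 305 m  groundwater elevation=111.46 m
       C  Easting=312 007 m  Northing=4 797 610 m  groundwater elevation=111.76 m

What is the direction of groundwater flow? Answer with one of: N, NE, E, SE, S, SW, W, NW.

Taking A as reference: B−A = (35, -175, -0.12); C−A = (-85, 130, +0.18).
Determinant of the coordinate differences = 35·130 − (-85)·(-175) = -10325.
∂h/∂x = [(-0.12)·130 − (+0.18)·(-175)] / -10325 = -0.001540
∂h/∂y = [35·(+0.18) − (-85)·(-0.12)] / -10325 = +0.0003777
Flow = −∇h = (+0.001540 east, -0.0003777 north), which points east.

E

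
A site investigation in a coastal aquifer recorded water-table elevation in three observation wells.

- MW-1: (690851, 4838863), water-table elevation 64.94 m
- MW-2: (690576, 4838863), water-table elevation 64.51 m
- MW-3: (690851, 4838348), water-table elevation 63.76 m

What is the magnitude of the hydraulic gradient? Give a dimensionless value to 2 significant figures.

∂h/∂x = (64.51 − 64.94) / (690576 − 690851) = +0.001564
∂h/∂y = (63.76 − 64.94) / (4838348 − 4838863) = +0.002291
|∇h| = √(0.001564² + 0.002291²) = 0.002774

0.0028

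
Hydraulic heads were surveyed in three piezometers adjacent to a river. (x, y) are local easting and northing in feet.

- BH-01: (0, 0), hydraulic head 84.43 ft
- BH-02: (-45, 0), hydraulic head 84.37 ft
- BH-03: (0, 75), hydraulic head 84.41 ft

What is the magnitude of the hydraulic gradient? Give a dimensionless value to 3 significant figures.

0.00136

∂h/∂x = (84.37 − 84.43) / (-45 − 0) = +0.001333
∂h/∂y = (84.41 − 84.43) / (75 − 0) = -0.0002667
|∇h| = √(0.001333² + -0.0002667²) = 0.001359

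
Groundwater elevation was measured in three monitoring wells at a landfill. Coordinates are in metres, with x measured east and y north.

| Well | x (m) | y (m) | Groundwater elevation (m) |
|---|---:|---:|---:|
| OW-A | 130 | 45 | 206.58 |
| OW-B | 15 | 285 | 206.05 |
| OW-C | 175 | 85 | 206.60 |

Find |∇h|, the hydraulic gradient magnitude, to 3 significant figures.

With h = a·x + b·y + c and OW-A as origin, the differences give:
  (-115)·a + 240·b = -0.53
  45·a + 40·b = +0.02
Eliminate b (×40 and ×240, subtract): -15400·a = -26.000 → a = ∂h/∂x = +0.001688
Back-substitute: b = ∂h/∂y = -0.001399.
|∇h| = √(0.001688² + -0.001399²) = 0.002192

0.00219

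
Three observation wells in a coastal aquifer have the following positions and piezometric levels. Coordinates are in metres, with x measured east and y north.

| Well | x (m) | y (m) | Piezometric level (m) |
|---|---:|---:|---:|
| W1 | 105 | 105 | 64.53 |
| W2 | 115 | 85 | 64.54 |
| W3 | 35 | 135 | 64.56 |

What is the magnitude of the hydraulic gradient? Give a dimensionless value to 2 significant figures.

0.0012

Taking W1 as reference: W2−W1 = (10, -20, +0.01); W3−W1 = (-70, 30, +0.03).
Solve a·Δx + b·Δy = Δh: det = 10·30 − (-70)·(-20) = -1100.
∂h/∂x = [(+0.01)·30 − (+0.03)·(-20)] / -1100 = -0.0008182
∂h/∂y = [10·(+0.03) − (-70)·(+0.01)] / -1100 = -0.0009091
|∇h| = √(-0.0008182² + -0.0009091²) = 0.001223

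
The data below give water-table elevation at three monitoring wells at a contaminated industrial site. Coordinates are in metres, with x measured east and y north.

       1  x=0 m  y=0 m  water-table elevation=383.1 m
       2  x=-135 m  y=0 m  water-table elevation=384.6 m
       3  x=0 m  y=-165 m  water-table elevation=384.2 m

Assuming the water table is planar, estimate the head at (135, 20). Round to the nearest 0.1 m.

∂h/∂x = (384.6 − 383.1) / (-135 − 0) = -0.01111
∂h/∂y = (384.2 − 383.1) / (-165 − 0) = -0.006667
h(135, 20) = 383.1 + (-0.01111)·(135) + (-0.006667)·(20) = 383.1 -1.500 -0.133 = 381.467 m.

381.5 m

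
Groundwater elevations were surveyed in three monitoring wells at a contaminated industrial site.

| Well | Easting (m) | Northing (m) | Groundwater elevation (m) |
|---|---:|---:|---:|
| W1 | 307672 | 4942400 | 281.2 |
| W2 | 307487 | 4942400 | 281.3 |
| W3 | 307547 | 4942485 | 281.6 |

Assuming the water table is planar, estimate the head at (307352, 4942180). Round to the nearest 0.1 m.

280.5 m

Differences from W1: to W2 (Δx, Δy, Δh) = (-185, 0, +0.1); to W3 = (-125, 85, +0.4).
Solve a·Δx + b·Δy = Δh: det = (-185)·85 − (-125)·0 = -15725.
∂h/∂x = [(+0.1)·85 − (+0.4)·0] / -15725 = -0.0005405
∂h/∂y = [(-185)·(+0.4) − (-125)·(+0.1)] / -15725 = +0.003911
h(307352, 4942180) = 281.2 + (-0.0005405)·(-320) + (+0.003911)·(-220) = 281.2 +0.173 -0.860 = 280.513 m.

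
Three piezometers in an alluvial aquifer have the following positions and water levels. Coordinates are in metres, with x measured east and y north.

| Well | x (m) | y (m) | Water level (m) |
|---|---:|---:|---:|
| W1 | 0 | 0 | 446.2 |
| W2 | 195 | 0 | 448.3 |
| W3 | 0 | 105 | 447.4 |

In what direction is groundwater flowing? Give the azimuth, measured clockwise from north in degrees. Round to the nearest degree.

∂h/∂x = (448.3 − 446.2) / (195 − 0) = +0.01077
∂h/∂y = (447.4 − 446.2) / (105 − 0) = +0.01143
Flow direction (−∇h) has components (-0.01077 E, -0.01143 N).
Azimuth = atan2(E, N) = atan2(-0.01077, -0.01143) = 223.3° ≈ 223°.

223°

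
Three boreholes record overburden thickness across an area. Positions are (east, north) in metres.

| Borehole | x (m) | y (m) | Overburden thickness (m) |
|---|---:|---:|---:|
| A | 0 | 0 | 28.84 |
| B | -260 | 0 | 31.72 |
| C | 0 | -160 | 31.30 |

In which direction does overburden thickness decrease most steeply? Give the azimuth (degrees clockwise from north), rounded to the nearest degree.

036°

∂d/∂x = (31.72 − 28.84) / (-260 − 0) = -0.01108
∂d/∂y = (31.30 − 28.84) / (-160 − 0) = -0.01538
Steepest decrease is along −∇f: components (+0.01108 E, +0.01538 N).
Azimuth = atan2(+0.01108, +0.01538) = 35.8° ≈ 036°.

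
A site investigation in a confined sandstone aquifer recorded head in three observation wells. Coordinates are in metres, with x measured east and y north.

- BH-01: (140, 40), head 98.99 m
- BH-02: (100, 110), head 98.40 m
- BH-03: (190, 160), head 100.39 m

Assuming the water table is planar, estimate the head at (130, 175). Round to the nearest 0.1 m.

With h = a·x + b·y + c and BH-01 as origin, the differences give:
  (-40)·a + 70·b = -0.59
  50·a + 120·b = +1.40
Eliminate b (×120 and ×70, subtract): -8300·a = -168.800 → a = ∂h/∂x = +0.02034
Back-substitute: b = ∂h/∂y = +0.003193.
h(130, 175) = 98.99 + (+0.02034)·(-10) + (+0.003193)·(135) = 98.99 -0.203 +0.431 = 99.218 m.

99.2 m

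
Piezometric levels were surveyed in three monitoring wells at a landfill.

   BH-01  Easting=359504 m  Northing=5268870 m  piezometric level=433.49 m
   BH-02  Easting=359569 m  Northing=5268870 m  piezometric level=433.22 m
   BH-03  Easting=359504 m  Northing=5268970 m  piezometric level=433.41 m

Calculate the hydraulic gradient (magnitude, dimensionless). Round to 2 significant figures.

0.0042

∂h/∂x = (433.22 − 433.49) / (359569 − 359504) = -0.004154
∂h/∂y = (433.41 − 433.49) / (5268970 − 5268870) = -0.0008000
|∇h| = √(-0.004154² + -0.0008000²) = 0.00423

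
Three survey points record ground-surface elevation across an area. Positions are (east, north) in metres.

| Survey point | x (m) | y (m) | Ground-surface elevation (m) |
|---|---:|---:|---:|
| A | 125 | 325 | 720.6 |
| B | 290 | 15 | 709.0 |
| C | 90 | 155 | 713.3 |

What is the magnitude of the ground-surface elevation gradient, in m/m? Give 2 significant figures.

Differences from A: to B (Δx, Δy, Δh) = (165, -310, -11.6); to C = (-35, -170, -7.3).
Solve a·Δx + b·Δy = Δz: det = 165·(-170) − (-35)·(-310) = -38900.
∂z/∂x = [(-11.6)·(-170) − (-7.3)·(-310)] / -38900 = +0.007481
∂z/∂y = [165·(-7.3) − (-35)·(-11.6)] / -38900 = +0.04140
|∇f| = √(0.007481² + 0.04140²) = 0.04207 m/m

0.042 m/m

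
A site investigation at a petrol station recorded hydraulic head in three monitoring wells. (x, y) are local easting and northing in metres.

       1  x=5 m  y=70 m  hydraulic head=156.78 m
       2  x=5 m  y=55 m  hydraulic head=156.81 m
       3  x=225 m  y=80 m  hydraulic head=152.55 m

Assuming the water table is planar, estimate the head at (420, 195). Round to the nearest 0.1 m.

148.6 m

With h = a·x + b·y + c and 1 as origin, the differences give:
  0·a + (-15)·b = +0.03
  220·a + 10·b = -4.23
Eliminate b (×10 and ×(-15), subtract): 3300·a = -63.150 → a = ∂h/∂x = -0.01914
Back-substitute: b = ∂h/∂y = -0.002000.
h(420, 195) = 156.78 + (-0.01914)·(415) + (-0.002000)·(125) = 156.78 -7.942 -0.250 = 148.588 m.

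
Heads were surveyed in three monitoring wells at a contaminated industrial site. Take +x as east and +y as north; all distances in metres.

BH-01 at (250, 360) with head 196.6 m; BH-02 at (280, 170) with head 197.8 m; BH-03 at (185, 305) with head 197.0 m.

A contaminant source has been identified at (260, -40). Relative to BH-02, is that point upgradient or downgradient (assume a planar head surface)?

Differences from BH-01: to BH-02 (Δx, Δy, Δh) = (30, -190, +1.2); to BH-03 = (-65, -55, +0.4).
Determinant of the coordinate differences = 30·(-55) − (-65)·(-190) = -14000.
∂h/∂x = [(+1.2)·(-55) − (+0.4)·(-190)] / -14000 = -0.0007143
∂h/∂y = [30·(+0.4) − (-65)·(+1.2)] / -14000 = -0.006429
Head at (260, -40) = 196.6 + (-0.0007143)·(10) + (-0.006429)·(-400) = 199.16 m.
That is higher than the 197.8 m at BH-02, so the point is upgradient.

upgradient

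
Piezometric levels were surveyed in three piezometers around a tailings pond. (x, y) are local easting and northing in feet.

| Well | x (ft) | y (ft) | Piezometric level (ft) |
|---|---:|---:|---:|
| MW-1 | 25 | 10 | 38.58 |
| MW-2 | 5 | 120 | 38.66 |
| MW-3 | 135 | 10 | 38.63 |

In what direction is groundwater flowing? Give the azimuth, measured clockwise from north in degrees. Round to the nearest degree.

209°

Taking MW-1 as reference: MW-2−MW-1 = (-20, 110, +0.08); MW-3−MW-1 = (110, 0, +0.05).
Determinant of the coordinate differences = (-20)·0 − 110·110 = -12100.
∂h/∂x = [(+0.08)·0 − (+0.05)·110] / -12100 = +0.0004545
∂h/∂y = [(-20)·(+0.05) − 110·(+0.08)] / -12100 = +0.0008099
Flow direction (−∇h) has components (-0.0004545 E, -0.0008099 N).
Azimuth = atan2(E, N) = atan2(-0.0004545, -0.0008099) = 209.3° ≈ 209°.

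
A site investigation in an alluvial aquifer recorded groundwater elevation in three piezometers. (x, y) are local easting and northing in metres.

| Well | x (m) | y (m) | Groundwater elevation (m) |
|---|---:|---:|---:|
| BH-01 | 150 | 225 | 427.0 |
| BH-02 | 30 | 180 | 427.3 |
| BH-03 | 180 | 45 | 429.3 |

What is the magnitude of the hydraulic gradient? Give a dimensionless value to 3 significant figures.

Differences from BH-01: to BH-02 (Δx, Δy, Δh) = (-120, -45, +0.3); to BH-03 = (30, -180, +2.3).
Solve a·Δx + b·Δy = Δh: det = (-120)·(-180) − 30·(-45) = 22950.
∂h/∂x = [(+0.3)·(-180) − (+2.3)·(-45)] / 22950 = +0.002157
∂h/∂y = [(-120)·(+2.3) − 30·(+0.3)] / 22950 = -0.01242
|∇h| = √(0.002157² + -0.01242²) = 0.01261

0.0126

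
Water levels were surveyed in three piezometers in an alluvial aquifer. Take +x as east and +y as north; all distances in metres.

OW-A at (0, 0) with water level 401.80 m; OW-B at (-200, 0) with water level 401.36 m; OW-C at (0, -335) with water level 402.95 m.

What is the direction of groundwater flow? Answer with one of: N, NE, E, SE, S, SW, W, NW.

NW

∂h/∂x = (401.36 − 401.80) / (-200 − 0) = +0.002200
∂h/∂y = (402.95 − 401.80) / (-335 − 0) = -0.003433
Flow = −∇h = (-0.002200 east, +0.003433 north), which points northwest.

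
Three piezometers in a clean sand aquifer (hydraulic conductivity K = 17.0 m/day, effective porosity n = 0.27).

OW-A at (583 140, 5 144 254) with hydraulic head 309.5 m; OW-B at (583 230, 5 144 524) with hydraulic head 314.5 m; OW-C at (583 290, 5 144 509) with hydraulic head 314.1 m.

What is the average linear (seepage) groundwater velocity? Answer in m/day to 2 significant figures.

With h = a·x + b·y + c and OW-A as origin, the differences give:
  90·a + 270·b = +5.0
  150·a + 255·b = +4.6
Eliminate b (×255 and ×270, subtract): -17550·a = 33.00 → a = ∂h/∂x = -0.001880
Back-substitute: b = ∂h/∂y = +0.01915.
|∇h| = √(-0.001880² + 0.01915²) = 0.01924
Seepage velocity v = K·i/n = 17.0 × 0.01924 / 0.27 = 1.211 m/day.

1.2 m/day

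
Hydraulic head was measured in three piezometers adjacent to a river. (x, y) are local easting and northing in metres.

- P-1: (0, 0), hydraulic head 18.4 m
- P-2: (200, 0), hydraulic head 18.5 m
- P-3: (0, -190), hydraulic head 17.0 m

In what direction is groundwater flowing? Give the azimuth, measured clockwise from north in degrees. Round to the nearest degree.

184°

∂h/∂x = (18.5 − 18.4) / (200 − 0) = +0.0005000
∂h/∂y = (17.0 − 18.4) / (-190 − 0) = +0.007368
Flow direction (−∇h) has components (-0.0005000 E, -0.007368 N).
Azimuth = atan2(E, N) = atan2(-0.0005000, -0.007368) = 183.9° ≈ 184°.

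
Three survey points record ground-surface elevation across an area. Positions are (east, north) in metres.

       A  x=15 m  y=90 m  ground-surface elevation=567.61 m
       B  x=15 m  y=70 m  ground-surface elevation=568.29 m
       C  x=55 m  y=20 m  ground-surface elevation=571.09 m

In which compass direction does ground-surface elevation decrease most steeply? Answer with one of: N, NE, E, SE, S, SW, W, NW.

With z = a·x + b·y + c and A as origin, the differences give:
  0·a + (-20)·b = +0.68
  40·a + (-70)·b = +3.48
Eliminate b (×(-70) and ×(-20), subtract): 800·a = 22.000 → a = ∂z/∂x = +0.02750
Back-substitute: b = ∂z/∂y = -0.03400.
Steepest decrease is along −∇f = (-0.02750 E, +0.03400 N) → northwest.

NW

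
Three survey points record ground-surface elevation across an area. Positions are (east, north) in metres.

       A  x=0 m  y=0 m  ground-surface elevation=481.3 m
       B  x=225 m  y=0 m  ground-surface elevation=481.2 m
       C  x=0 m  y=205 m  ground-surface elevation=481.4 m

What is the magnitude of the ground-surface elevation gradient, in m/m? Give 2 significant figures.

∂z/∂x = (481.2 − 481.3) / (225 − 0) = -0.0004444
∂z/∂y = (481.4 − 481.3) / (205 − 0) = +0.0004878
|∇f| = √(-0.0004444² + 0.0004878²) = 0.0006599 m/m

0.00066 m/m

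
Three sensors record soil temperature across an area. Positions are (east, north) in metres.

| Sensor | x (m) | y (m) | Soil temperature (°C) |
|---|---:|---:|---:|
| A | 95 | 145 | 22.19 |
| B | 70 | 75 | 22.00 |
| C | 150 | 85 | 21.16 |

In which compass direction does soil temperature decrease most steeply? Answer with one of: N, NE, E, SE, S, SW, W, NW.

Taking A as reference: B−A = (-25, -70, -0.19); C−A = (55, -60, -1.03).
Determinant of the coordinate differences = (-25)·(-60) − 55·(-70) = 5350.
∂T/∂x = [(-0.19)·(-60) − (-1.03)·(-70)] / 5350 = -0.01135
∂T/∂y = [(-25)·(-1.03) − 55·(-0.19)] / 5350 = +0.006766
Steepest decrease is along −∇f = (+0.01135 E, -0.006766 N) → southeast.

SE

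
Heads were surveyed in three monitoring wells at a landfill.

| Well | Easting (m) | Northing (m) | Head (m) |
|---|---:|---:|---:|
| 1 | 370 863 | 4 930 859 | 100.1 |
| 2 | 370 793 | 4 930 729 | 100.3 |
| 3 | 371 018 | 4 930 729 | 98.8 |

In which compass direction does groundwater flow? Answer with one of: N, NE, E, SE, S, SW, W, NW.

E

With h = a·x + b·y + c and 1 as origin, the differences give:
  (-70)·a + (-130)·b = +0.2
  155·a + (-130)·b = -1.3
Eliminate b (×(-130) and ×(-130), subtract): 29250·a = -195.00 → a = ∂h/∂x = -0.006667
Back-substitute: b = ∂h/∂y = +0.002051.
Flow = −∇h = (+0.006667 east, -0.002051 north), which points east.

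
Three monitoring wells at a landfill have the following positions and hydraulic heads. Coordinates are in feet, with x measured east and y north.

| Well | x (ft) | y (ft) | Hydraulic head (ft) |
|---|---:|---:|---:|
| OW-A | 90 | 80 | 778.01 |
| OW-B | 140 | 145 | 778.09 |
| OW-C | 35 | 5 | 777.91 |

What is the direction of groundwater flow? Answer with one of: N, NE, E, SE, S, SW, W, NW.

Taking OW-A as reference: OW-B−OW-A = (50, 65, +0.08); OW-C−OW-A = (-55, -75, -0.10).
Determinant of the coordinate differences = 50·(-75) − (-55)·65 = -175.
∂h/∂x = [(+0.08)·(-75) − (-0.10)·65] / -175 = -0.002857
∂h/∂y = [50·(-0.10) − (-55)·(+0.08)] / -175 = +0.003429
Flow = −∇h = (+0.002857 east, -0.003429 north), which points southeast.

SE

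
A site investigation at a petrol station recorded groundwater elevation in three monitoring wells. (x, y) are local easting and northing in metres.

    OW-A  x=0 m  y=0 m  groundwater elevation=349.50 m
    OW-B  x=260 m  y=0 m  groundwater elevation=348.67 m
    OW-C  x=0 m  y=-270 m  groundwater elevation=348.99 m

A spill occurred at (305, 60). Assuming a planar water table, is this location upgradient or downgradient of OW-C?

∂h/∂x = (348.67 − 349.50) / (260 − 0) = -0.003192
∂h/∂y = (348.99 − 349.50) / (-270 − 0) = +0.001889
Head at (305, 60) = 349.50 + (-0.003192)·(305) + (+0.001889)·(60) = 348.64 m.
That is lower than the 348.99 m at OW-C, so the point is downgradient.

downgradient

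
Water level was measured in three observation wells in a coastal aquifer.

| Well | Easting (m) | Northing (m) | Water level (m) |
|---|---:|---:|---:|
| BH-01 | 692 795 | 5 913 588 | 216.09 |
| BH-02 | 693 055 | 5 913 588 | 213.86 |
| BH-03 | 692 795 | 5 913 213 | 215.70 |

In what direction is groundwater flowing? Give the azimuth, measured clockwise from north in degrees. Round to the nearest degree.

∂h/∂x = (213.86 − 216.09) / (693055 − 692795) = -0.008577
∂h/∂y = (215.70 − 216.09) / (5913213 − 5913588) = +0.001040
Flow direction (−∇h) has components (+0.008577 E, -0.001040 N).
Azimuth = atan2(E, N) = atan2(+0.008577, -0.001040) = 96.9° ≈ 097°.

097°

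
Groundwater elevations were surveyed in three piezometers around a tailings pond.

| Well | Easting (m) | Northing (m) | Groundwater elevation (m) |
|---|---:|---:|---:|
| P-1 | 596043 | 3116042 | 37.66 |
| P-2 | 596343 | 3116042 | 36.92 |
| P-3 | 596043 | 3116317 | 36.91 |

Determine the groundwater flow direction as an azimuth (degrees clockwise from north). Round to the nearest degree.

∂h/∂x = (36.92 − 37.66) / (596343 − 596043) = -0.002467
∂h/∂y = (36.91 − 37.66) / (3116317 − 3116042) = -0.002727
Flow direction (−∇h) has components (+0.002467 E, +0.002727 N).
Azimuth = atan2(E, N) = atan2(+0.002467, +0.002727) = 42.1° ≈ 042°.

042°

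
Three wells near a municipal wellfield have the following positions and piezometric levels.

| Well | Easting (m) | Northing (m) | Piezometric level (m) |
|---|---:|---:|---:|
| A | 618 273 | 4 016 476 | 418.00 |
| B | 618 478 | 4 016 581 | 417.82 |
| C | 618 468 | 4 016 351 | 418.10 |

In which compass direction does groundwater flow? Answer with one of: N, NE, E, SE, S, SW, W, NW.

With h = a·x + b·y + c and A as origin, the differences give:
  205·a + 105·b = -0.18
  195·a + (-125)·b = +0.10
Eliminate b (×(-125) and ×105, subtract): -46100·a = 12.000 → a = ∂h/∂x = -0.0002603
Back-substitute: b = ∂h/∂y = -0.001206.
Flow = −∇h = (+0.0002603 east, +0.001206 north), which points north.

N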